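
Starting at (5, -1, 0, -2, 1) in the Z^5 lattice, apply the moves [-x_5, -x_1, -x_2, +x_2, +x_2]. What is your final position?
(4, 0, 0, -2, 0)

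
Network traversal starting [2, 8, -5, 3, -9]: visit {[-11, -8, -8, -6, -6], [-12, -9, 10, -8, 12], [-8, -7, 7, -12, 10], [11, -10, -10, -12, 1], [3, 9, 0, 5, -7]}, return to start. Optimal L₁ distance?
220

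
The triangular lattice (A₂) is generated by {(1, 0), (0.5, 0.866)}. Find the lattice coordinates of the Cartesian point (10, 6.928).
6b₁ + 8b₂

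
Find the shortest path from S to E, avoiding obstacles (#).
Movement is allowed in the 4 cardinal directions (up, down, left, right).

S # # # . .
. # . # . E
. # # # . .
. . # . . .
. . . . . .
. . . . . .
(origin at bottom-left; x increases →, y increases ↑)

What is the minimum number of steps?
12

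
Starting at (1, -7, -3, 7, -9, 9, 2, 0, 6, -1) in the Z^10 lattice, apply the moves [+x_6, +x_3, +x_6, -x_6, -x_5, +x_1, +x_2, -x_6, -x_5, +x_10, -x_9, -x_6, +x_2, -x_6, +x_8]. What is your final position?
(2, -5, -2, 7, -11, 7, 2, 1, 5, 0)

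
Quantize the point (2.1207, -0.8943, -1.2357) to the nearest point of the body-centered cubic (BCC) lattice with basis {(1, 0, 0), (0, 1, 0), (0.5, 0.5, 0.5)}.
(2, -1, -1)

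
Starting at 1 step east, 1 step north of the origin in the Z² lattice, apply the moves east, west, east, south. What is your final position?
(2, 0)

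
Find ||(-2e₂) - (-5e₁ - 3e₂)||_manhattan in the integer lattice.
6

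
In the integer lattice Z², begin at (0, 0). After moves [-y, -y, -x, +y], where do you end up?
(-1, -1)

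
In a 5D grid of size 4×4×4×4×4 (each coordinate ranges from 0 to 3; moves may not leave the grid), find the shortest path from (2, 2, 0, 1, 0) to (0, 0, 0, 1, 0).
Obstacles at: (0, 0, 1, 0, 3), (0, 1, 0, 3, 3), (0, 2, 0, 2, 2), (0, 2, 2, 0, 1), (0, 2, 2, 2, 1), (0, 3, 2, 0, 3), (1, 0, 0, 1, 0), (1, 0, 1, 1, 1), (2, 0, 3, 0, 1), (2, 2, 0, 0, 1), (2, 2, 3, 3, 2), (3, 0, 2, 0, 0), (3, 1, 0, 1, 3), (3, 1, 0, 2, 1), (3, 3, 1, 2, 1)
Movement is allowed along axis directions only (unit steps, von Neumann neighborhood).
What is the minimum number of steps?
4
(one shortest path: (2, 2, 0, 1, 0) → (1, 2, 0, 1, 0) → (0, 2, 0, 1, 0) → (0, 1, 0, 1, 0) → (0, 0, 0, 1, 0))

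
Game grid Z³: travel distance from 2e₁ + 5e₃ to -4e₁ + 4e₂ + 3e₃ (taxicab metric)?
12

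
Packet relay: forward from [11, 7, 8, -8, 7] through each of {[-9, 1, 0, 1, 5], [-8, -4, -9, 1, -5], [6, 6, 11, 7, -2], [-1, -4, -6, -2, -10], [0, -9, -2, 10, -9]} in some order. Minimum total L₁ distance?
143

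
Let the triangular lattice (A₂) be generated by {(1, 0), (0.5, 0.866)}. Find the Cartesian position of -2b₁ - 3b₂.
(-3.5, -2.598)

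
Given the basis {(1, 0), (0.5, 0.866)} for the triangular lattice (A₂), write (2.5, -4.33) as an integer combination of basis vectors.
5b₁ - 5b₂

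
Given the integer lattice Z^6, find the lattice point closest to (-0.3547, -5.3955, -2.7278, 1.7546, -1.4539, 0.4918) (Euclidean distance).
(0, -5, -3, 2, -1, 0)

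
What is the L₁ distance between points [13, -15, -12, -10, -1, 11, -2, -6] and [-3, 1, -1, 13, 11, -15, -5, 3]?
116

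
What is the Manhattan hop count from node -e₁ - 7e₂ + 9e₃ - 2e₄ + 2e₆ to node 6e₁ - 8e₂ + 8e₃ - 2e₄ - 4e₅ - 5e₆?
20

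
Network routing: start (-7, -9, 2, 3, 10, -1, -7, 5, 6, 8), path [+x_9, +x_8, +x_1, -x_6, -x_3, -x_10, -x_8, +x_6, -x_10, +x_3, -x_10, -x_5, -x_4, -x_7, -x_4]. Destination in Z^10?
(-6, -9, 2, 1, 9, -1, -8, 5, 7, 5)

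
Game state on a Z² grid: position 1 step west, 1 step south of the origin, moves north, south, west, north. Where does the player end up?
(-2, 0)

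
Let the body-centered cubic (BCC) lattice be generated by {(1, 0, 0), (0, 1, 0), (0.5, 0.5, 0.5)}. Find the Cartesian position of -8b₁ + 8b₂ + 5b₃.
(-5.5, 10.5, 2.5)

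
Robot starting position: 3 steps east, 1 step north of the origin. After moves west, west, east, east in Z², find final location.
(3, 1)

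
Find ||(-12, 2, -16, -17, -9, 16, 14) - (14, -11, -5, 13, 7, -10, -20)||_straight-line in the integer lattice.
62.8808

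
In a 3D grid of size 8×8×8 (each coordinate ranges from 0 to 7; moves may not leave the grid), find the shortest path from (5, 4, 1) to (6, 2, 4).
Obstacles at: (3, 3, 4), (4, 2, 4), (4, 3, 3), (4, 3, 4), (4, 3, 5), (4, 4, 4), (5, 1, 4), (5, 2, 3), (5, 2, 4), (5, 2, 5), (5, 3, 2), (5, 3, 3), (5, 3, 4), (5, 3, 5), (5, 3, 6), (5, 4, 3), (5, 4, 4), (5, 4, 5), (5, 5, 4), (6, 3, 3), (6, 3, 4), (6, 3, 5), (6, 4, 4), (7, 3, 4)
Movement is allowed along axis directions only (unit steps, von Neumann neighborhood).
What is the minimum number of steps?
6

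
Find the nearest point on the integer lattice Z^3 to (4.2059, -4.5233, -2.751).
(4, -5, -3)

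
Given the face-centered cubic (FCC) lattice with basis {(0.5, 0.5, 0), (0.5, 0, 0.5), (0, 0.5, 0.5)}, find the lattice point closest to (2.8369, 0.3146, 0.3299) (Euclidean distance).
(3, 0.5, 0.5)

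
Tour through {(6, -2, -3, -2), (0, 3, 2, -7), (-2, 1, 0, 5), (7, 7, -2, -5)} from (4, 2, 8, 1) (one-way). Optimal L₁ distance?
68
(one optimal route: (4, 2, 8, 1) → (-2, 1, 0, 5) → (0, 3, 2, -7) → (7, 7, -2, -5) → (6, -2, -3, -2))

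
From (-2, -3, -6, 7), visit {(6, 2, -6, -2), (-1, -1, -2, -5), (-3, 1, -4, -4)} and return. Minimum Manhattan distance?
62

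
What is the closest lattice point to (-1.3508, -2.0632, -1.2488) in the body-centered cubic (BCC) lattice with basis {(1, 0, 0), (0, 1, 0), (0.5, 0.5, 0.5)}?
(-1, -2, -1)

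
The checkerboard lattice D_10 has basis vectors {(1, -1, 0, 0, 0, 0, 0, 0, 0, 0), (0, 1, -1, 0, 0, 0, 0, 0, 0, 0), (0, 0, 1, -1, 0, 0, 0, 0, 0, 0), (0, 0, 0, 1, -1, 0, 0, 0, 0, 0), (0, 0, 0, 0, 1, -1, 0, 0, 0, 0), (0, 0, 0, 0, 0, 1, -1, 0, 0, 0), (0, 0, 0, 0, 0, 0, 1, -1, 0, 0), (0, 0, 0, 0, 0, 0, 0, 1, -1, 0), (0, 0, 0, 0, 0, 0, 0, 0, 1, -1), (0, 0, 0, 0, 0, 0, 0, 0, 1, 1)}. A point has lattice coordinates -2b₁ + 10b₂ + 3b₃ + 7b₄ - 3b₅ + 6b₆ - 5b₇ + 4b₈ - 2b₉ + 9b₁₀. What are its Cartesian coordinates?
(-2, 12, -7, 4, -10, 9, -11, 9, 3, 11)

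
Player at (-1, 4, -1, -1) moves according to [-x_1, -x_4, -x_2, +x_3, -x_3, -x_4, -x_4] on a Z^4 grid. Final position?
(-2, 3, -1, -4)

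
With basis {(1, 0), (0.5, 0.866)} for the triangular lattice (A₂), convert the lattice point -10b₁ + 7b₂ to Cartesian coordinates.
(-6.5, 6.062)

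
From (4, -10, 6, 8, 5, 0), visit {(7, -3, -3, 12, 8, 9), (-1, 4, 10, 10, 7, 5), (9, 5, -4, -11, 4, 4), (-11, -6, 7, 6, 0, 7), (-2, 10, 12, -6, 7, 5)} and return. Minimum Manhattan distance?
214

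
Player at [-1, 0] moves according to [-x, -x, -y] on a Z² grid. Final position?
(-3, -1)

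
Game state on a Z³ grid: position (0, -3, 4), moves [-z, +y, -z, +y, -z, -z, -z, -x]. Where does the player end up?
(-1, -1, -1)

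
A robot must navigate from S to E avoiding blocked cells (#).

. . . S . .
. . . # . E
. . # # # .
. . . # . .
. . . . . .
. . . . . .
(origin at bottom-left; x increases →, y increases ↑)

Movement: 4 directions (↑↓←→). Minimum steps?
3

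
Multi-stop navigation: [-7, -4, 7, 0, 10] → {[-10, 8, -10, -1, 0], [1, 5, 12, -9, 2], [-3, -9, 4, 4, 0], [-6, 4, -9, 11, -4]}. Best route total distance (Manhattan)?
137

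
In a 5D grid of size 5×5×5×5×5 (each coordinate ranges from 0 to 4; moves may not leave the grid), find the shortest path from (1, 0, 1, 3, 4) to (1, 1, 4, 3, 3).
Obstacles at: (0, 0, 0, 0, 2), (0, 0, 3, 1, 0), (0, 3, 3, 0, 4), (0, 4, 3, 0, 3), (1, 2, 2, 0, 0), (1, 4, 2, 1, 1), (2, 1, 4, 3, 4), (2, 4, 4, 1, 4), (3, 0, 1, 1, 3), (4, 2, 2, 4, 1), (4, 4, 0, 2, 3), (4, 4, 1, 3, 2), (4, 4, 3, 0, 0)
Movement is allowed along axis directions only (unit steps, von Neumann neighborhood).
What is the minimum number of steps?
5
(one shortest path: (1, 0, 1, 3, 4) → (1, 1, 1, 3, 4) → (1, 1, 2, 3, 4) → (1, 1, 3, 3, 4) → (1, 1, 4, 3, 4) → (1, 1, 4, 3, 3))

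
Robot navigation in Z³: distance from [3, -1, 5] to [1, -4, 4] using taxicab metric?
6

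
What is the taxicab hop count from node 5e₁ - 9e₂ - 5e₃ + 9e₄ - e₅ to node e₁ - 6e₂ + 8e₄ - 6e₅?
18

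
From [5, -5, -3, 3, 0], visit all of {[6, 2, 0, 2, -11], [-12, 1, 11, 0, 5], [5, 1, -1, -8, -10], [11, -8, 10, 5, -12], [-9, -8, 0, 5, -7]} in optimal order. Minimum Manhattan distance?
147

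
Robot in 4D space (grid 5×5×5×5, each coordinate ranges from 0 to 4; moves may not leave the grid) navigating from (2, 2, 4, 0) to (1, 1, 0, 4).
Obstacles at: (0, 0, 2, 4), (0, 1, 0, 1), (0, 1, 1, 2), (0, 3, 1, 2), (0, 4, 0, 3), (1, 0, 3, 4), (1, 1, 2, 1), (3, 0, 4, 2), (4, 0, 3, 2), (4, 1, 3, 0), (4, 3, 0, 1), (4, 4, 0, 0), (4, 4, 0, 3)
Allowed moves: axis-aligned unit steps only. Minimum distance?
10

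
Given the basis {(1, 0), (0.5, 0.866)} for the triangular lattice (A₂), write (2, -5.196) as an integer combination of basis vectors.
5b₁ - 6b₂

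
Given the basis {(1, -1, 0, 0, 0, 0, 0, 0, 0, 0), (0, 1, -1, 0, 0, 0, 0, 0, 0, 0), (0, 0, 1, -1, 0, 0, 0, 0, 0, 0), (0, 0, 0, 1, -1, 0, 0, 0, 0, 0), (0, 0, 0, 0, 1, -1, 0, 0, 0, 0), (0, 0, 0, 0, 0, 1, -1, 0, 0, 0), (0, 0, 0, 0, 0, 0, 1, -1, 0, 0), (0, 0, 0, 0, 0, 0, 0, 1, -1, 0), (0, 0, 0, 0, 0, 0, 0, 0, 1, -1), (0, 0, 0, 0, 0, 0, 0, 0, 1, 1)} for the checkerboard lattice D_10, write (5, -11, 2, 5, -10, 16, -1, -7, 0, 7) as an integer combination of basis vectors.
5b₁ - 6b₂ - 4b₃ + b₄ - 9b₅ + 7b₆ + 6b₇ - b₈ - 4b₉ + 3b₁₀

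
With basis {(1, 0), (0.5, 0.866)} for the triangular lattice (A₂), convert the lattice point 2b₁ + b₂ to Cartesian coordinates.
(2.5, 0.866)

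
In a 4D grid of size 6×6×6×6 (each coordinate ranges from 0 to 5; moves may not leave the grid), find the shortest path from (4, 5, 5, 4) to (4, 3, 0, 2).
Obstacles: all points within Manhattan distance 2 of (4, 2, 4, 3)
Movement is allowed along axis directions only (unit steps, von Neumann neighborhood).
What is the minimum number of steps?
9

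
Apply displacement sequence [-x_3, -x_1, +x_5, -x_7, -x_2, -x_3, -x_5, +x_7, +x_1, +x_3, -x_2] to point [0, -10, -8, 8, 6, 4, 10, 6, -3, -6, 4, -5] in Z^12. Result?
(0, -12, -9, 8, 6, 4, 10, 6, -3, -6, 4, -5)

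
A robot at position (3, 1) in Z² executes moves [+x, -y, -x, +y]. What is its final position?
(3, 1)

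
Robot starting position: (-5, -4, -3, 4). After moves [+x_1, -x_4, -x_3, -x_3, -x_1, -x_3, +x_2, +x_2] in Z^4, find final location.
(-5, -2, -6, 3)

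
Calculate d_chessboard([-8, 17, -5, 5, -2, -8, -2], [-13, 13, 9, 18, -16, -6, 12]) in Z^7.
14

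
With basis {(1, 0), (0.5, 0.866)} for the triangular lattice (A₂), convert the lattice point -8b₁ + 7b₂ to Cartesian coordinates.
(-4.5, 6.062)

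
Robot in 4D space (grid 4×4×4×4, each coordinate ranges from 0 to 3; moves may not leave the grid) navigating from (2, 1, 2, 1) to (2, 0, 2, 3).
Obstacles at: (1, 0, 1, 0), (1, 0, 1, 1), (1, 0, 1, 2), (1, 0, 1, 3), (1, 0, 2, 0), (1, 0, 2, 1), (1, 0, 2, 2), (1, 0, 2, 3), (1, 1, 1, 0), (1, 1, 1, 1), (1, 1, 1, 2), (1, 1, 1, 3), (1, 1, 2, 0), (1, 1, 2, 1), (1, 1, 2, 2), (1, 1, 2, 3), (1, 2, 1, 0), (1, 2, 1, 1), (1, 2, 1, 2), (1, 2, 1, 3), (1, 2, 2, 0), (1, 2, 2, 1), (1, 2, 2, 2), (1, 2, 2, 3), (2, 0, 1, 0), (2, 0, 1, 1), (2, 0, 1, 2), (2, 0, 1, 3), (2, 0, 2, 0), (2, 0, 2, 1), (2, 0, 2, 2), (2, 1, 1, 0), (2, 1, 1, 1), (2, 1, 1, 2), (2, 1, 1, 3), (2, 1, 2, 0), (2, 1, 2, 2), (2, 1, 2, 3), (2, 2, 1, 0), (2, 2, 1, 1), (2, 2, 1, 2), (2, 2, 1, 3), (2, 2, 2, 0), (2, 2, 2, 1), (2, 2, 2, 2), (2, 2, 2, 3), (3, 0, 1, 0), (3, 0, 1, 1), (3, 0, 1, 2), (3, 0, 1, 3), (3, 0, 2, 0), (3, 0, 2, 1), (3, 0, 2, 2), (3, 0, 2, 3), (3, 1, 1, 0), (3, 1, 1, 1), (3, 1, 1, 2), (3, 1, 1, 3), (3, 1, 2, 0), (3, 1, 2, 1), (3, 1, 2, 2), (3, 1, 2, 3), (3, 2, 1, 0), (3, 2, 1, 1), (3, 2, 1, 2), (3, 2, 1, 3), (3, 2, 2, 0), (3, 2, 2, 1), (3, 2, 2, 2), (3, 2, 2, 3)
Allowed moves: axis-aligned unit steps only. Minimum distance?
5
(one shortest path: (2, 1, 2, 1) → (2, 1, 3, 1) → (2, 0, 3, 1) → (2, 0, 3, 2) → (2, 0, 3, 3) → (2, 0, 2, 3))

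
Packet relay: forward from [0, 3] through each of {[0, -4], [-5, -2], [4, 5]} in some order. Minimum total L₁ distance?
26
(one optimal route: (0, 3) → (4, 5) → (0, -4) → (-5, -2))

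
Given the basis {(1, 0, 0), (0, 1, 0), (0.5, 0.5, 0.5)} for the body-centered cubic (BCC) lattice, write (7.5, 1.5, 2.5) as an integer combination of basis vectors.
5b₁ - b₂ + 5b₃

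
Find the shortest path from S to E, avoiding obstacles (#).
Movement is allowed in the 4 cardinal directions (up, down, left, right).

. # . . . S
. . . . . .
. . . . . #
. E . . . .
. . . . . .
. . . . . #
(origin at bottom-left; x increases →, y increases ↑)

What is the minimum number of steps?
7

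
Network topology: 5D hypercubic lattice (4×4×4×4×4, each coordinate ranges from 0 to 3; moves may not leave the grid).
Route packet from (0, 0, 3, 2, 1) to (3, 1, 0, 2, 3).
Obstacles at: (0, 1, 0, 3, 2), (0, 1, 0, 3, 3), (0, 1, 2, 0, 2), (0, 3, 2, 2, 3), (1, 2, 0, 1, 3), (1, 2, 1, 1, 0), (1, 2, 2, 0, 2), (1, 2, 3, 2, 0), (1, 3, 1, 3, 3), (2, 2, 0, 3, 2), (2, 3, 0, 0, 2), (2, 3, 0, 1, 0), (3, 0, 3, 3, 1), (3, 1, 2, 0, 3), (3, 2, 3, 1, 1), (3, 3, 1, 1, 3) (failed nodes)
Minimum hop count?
9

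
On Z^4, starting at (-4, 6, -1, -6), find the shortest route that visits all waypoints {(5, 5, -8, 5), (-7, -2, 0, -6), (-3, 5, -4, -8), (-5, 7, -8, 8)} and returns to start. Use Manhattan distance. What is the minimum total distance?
92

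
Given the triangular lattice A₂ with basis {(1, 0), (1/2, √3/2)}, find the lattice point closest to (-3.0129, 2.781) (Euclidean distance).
(-3.5, 2.598)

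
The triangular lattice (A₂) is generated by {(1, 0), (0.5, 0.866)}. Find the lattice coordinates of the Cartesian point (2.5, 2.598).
b₁ + 3b₂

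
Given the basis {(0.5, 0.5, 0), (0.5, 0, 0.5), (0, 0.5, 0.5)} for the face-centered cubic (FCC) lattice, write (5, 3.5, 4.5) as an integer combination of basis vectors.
4b₁ + 6b₂ + 3b₃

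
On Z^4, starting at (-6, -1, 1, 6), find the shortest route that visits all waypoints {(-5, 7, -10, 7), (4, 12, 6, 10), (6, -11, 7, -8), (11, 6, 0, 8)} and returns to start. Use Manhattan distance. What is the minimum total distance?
156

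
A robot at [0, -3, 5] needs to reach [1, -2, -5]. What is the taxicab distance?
12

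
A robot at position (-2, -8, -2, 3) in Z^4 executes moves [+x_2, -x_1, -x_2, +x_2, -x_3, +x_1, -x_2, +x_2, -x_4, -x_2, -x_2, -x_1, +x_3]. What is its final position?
(-3, -9, -2, 2)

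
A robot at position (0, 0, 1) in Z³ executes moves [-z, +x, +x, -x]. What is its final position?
(1, 0, 0)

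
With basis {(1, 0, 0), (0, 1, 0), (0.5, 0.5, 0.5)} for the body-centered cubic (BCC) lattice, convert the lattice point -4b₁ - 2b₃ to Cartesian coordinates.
(-5, -1, -1)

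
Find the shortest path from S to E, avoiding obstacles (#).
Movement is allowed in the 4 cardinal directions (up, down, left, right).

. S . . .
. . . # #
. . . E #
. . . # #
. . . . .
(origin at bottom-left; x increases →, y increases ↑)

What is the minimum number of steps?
4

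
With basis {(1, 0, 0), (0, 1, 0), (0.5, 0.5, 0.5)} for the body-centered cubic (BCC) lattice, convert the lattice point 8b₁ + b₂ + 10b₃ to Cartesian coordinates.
(13, 6, 5)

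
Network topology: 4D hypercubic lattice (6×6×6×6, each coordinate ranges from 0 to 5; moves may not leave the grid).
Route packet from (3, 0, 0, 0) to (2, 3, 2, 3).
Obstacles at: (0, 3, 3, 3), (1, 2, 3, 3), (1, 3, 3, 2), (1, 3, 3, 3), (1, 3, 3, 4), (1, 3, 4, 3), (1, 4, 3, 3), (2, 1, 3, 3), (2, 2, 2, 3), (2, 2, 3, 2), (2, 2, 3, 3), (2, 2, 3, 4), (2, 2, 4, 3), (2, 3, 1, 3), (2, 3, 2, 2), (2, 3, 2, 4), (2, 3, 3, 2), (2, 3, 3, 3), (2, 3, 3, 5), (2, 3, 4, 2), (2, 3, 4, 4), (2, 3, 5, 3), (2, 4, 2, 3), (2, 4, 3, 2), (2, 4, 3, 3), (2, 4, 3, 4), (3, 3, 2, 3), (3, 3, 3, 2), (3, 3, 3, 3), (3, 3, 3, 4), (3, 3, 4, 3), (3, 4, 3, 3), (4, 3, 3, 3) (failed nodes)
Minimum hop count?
11
(one shortest path: (3, 0, 0, 0) → (2, 0, 0, 0) → (1, 0, 0, 0) → (1, 1, 0, 0) → (1, 2, 0, 0) → (1, 3, 0, 0) → (1, 3, 1, 0) → (1, 3, 2, 0) → (1, 3, 2, 1) → (1, 3, 2, 2) → (1, 3, 2, 3) → (2, 3, 2, 3))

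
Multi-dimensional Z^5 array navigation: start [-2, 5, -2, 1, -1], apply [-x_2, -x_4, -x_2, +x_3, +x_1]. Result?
(-1, 3, -1, 0, -1)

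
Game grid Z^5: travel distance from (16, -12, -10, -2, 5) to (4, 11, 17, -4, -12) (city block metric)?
81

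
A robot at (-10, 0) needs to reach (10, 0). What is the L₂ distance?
20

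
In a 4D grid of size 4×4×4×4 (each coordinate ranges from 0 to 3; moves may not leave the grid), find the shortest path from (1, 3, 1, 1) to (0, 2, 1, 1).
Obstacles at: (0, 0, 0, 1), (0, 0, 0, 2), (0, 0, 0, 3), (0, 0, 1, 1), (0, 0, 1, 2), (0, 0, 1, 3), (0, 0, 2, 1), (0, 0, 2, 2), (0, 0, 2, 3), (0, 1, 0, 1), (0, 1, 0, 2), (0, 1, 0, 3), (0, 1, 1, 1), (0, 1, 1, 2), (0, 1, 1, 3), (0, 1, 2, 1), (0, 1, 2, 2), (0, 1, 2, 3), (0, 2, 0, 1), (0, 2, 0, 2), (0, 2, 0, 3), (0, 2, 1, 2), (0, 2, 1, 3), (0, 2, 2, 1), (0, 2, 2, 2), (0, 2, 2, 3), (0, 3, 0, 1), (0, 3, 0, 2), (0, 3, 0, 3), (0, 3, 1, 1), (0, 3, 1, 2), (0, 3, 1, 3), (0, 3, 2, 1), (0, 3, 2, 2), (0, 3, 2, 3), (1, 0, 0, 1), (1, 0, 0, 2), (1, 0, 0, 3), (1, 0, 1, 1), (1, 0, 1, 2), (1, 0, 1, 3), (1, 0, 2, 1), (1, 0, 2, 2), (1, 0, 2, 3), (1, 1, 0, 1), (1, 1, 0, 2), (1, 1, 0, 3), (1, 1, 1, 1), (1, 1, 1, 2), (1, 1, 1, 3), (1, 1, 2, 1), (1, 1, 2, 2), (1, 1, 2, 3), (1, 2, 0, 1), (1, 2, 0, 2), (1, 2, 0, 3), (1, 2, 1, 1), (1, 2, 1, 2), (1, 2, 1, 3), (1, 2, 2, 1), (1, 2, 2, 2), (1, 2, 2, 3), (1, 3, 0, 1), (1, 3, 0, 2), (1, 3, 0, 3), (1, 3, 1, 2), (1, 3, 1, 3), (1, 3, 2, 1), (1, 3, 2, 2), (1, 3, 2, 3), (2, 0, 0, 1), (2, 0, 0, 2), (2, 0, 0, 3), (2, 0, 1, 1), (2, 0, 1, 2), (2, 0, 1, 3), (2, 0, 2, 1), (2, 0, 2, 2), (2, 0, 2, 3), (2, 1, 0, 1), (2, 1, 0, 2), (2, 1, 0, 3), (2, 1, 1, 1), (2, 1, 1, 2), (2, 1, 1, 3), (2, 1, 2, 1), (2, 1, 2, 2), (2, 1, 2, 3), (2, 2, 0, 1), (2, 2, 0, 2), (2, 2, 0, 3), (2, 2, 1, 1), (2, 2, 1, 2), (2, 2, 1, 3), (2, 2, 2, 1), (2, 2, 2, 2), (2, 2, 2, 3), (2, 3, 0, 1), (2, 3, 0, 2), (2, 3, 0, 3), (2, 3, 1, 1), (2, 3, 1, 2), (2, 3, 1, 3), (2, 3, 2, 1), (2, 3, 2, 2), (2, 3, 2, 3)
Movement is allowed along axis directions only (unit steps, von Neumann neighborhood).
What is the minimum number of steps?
4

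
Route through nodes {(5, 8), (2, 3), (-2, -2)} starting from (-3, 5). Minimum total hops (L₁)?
25
(one optimal route: (-3, 5) → (-2, -2) → (2, 3) → (5, 8))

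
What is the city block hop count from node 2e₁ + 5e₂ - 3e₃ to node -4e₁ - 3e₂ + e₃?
18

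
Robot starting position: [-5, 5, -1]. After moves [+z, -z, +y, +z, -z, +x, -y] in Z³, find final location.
(-4, 5, -1)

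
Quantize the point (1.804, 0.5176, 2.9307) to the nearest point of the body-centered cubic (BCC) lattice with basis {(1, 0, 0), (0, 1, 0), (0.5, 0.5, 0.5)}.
(2, 1, 3)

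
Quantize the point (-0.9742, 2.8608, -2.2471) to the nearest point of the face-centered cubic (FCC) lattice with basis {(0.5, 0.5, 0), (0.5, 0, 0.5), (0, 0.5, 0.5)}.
(-1, 3, -2)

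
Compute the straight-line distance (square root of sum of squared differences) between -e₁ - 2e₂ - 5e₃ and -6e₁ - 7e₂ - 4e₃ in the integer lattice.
7.14143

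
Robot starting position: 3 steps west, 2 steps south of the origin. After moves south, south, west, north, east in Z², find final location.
(-3, -3)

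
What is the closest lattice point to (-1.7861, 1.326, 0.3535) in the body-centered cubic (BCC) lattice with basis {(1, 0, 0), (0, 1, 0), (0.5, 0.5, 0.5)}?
(-1.5, 1.5, 0.5)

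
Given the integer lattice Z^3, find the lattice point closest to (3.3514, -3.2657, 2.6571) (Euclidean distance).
(3, -3, 3)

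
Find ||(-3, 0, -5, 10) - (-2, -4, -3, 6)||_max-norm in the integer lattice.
4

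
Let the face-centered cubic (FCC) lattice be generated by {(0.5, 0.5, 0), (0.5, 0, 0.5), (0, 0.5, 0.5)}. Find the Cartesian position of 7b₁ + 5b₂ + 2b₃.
(6, 4.5, 3.5)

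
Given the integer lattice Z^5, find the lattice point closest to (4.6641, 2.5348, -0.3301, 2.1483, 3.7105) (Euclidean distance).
(5, 3, 0, 2, 4)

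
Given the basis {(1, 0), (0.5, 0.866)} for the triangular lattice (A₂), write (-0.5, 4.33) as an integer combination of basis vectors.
-3b₁ + 5b₂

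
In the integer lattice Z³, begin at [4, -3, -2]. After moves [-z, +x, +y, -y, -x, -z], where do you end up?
(4, -3, -4)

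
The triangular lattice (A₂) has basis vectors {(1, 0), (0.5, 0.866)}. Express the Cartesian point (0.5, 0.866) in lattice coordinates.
b₂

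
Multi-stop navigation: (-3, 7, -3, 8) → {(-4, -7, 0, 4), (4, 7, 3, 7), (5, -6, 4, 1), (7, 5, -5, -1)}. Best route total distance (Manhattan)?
76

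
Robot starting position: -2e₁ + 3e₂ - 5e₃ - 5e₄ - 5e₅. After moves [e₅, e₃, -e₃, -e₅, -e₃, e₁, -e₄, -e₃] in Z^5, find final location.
(-1, 3, -7, -6, -5)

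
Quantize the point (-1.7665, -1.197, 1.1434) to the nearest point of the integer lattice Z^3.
(-2, -1, 1)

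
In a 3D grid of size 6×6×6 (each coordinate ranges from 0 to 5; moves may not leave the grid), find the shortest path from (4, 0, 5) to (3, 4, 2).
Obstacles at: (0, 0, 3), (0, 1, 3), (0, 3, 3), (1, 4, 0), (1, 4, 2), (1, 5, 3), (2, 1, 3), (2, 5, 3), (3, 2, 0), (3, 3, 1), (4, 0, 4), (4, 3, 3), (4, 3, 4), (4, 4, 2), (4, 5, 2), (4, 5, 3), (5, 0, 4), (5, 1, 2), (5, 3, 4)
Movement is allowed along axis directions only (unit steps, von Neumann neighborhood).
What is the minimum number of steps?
8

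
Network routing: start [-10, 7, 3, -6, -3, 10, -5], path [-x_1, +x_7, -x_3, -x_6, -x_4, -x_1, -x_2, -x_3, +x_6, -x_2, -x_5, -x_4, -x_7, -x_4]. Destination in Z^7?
(-12, 5, 1, -9, -4, 10, -5)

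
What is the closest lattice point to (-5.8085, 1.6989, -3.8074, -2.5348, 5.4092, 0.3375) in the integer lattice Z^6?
(-6, 2, -4, -3, 5, 0)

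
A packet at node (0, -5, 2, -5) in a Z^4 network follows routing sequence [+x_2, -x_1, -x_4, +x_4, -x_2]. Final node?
(-1, -5, 2, -5)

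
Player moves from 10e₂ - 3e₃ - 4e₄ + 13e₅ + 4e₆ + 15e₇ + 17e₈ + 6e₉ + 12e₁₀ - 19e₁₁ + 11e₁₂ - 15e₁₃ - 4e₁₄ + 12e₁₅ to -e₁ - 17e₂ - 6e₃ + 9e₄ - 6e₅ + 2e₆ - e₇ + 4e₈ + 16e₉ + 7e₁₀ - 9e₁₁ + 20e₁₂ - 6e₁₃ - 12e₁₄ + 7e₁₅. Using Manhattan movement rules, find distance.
150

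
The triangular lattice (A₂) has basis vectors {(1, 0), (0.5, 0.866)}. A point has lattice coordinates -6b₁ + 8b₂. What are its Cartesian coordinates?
(-2, 6.928)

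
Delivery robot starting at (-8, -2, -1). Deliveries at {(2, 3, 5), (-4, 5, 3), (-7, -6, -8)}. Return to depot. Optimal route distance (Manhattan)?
68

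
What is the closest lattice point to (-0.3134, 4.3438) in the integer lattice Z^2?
(0, 4)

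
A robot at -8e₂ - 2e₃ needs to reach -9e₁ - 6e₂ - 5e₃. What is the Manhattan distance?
14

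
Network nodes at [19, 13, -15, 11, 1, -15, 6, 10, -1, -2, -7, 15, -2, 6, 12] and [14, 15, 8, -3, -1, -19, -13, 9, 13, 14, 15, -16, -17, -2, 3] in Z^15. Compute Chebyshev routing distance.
31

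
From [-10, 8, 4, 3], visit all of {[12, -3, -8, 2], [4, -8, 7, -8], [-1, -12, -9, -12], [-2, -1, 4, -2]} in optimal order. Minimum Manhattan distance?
110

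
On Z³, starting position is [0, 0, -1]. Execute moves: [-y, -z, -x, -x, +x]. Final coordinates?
(-1, -1, -2)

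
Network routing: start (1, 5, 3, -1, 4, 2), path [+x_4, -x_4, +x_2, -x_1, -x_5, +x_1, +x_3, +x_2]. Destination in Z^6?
(1, 7, 4, -1, 3, 2)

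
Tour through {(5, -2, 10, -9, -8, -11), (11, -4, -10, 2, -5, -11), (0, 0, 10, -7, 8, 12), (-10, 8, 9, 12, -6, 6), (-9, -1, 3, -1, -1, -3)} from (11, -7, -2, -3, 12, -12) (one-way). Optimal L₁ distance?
214
(one optimal route: (11, -7, -2, -3, 12, -12) → (11, -4, -10, 2, -5, -11) → (5, -2, 10, -9, -8, -11) → (0, 0, 10, -7, 8, 12) → (-9, -1, 3, -1, -1, -3) → (-10, 8, 9, 12, -6, 6))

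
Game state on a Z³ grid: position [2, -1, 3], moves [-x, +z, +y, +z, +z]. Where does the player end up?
(1, 0, 6)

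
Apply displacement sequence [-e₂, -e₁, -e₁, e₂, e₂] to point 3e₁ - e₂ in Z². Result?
(1, 0)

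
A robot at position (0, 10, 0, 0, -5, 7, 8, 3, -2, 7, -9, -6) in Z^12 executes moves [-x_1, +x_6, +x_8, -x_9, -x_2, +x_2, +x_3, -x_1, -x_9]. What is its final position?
(-2, 10, 1, 0, -5, 8, 8, 4, -4, 7, -9, -6)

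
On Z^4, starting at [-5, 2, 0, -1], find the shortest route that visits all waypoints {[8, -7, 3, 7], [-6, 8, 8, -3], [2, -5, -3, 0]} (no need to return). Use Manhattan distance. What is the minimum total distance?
73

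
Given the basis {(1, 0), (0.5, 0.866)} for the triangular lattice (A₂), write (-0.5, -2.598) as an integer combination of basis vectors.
b₁ - 3b₂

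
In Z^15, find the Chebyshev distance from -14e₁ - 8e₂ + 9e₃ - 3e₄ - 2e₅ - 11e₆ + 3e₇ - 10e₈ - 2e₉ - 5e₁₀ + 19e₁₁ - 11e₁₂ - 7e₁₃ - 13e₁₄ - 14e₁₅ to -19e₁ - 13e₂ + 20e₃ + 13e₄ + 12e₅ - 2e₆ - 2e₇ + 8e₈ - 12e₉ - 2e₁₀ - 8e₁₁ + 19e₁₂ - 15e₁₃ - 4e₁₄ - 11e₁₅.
30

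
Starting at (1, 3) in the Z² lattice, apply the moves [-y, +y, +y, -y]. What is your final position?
(1, 3)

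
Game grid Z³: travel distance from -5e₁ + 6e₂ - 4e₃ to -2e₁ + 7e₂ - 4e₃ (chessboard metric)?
3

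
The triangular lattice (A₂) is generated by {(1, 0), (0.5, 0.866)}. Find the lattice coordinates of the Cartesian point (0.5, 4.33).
-2b₁ + 5b₂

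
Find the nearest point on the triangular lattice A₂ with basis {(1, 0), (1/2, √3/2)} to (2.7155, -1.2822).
(2.5, -0.866)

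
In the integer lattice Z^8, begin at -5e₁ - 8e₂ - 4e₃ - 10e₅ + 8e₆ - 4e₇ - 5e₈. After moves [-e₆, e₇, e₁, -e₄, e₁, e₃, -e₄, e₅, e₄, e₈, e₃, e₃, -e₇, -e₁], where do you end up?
(-4, -8, -1, -1, -9, 7, -4, -4)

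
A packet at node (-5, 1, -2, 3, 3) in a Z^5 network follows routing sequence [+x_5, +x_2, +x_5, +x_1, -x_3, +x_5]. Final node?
(-4, 2, -3, 3, 6)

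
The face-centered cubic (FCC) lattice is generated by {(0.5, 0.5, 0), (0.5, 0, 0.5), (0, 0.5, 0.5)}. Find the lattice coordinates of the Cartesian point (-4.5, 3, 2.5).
-4b₁ - 5b₂ + 10b₃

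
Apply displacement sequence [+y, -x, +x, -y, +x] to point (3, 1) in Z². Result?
(4, 1)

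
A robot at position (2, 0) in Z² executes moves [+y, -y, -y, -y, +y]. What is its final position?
(2, -1)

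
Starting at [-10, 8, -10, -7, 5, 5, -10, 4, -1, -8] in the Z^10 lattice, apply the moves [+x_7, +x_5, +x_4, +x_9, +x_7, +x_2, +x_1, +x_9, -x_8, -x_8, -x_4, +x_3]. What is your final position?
(-9, 9, -9, -7, 6, 5, -8, 2, 1, -8)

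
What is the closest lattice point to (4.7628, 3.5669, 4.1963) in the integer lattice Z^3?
(5, 4, 4)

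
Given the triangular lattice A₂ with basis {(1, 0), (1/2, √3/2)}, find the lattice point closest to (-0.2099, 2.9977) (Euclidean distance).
(-0.5, 2.598)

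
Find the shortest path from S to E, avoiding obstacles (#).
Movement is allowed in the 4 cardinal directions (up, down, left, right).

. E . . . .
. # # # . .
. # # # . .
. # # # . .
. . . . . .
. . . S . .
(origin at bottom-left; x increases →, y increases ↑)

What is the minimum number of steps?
9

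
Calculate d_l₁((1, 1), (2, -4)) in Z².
6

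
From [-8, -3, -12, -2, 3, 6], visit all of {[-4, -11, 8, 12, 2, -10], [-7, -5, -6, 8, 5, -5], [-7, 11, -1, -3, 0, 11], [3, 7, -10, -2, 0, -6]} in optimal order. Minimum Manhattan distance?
153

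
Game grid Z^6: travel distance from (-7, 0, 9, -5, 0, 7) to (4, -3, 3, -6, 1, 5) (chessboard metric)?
11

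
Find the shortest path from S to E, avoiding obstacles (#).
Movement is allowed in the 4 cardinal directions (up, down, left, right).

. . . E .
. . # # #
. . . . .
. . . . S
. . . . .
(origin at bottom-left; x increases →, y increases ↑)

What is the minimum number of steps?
8
(one shortest path: (4, 1) → (3, 1) → (2, 1) → (1, 1) → (1, 2) → (1, 3) → (1, 4) → (2, 4) → (3, 4))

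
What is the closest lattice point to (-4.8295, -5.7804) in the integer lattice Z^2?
(-5, -6)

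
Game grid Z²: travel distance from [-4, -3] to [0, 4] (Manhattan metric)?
11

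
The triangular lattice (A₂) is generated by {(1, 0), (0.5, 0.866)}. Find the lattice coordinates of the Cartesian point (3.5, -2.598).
5b₁ - 3b₂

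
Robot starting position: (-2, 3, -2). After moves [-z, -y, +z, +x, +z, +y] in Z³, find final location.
(-1, 3, -1)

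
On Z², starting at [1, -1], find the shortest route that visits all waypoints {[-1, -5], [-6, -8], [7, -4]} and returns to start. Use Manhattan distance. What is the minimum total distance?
40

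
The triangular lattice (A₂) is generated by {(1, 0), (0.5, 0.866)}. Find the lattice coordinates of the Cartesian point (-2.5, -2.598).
-b₁ - 3b₂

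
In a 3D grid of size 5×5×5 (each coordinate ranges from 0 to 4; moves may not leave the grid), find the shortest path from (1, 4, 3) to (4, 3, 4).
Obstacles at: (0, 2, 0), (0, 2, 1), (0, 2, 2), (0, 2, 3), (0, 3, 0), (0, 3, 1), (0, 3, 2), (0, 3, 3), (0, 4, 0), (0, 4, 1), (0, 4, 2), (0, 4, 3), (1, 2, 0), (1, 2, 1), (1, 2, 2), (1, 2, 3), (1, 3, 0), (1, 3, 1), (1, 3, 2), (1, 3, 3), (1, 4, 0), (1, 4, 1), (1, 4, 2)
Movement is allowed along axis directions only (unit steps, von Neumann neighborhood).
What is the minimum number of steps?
5
(one shortest path: (1, 4, 3) → (2, 4, 3) → (3, 4, 3) → (4, 4, 3) → (4, 3, 3) → (4, 3, 4))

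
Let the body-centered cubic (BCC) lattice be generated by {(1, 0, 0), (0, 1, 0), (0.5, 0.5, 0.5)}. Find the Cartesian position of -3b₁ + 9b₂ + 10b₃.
(2, 14, 5)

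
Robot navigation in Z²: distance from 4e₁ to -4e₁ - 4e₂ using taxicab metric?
12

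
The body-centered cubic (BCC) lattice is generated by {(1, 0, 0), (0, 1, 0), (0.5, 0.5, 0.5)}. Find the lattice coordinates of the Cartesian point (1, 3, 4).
-3b₁ - b₂ + 8b₃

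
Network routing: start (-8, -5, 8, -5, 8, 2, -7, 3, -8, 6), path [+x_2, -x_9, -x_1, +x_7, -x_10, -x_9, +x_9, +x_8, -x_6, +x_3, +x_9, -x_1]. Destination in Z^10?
(-10, -4, 9, -5, 8, 1, -6, 4, -8, 5)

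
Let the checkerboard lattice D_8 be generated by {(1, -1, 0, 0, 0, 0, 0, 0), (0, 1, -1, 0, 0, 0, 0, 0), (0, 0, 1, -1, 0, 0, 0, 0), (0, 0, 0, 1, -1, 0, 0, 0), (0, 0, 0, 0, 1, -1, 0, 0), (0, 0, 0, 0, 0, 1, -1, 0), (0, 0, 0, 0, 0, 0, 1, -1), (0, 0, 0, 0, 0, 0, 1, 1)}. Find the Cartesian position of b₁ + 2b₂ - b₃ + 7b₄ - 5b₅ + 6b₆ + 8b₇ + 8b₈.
(1, 1, -3, 8, -12, 11, 10, 0)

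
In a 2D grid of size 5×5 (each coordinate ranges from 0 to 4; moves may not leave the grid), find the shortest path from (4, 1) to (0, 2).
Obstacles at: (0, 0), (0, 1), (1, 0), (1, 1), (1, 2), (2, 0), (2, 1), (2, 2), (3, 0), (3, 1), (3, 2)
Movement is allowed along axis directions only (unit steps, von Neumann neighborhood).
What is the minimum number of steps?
7
(one shortest path: (4, 1) → (4, 2) → (4, 3) → (3, 3) → (2, 3) → (1, 3) → (0, 3) → (0, 2))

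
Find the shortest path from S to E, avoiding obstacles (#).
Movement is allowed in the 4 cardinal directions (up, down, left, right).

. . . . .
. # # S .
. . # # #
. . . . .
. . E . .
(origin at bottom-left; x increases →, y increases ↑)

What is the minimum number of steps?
10
(one shortest path: (3, 3) → (3, 4) → (2, 4) → (1, 4) → (0, 4) → (0, 3) → (0, 2) → (1, 2) → (1, 1) → (2, 1) → (2, 0))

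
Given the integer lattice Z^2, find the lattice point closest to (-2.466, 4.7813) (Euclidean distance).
(-2, 5)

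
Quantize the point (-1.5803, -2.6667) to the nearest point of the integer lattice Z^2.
(-2, -3)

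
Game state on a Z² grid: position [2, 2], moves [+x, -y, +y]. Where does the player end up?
(3, 2)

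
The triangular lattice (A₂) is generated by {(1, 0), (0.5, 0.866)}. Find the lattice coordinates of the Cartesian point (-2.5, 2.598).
-4b₁ + 3b₂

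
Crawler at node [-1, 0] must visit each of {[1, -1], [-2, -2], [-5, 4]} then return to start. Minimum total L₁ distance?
24
(one optimal route: (-1, 0) → (1, -1) → (-2, -2) → (-5, 4) → (-1, 0))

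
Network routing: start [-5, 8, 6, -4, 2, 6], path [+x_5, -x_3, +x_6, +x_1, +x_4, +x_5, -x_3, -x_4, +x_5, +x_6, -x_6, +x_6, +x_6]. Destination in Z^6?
(-4, 8, 4, -4, 5, 9)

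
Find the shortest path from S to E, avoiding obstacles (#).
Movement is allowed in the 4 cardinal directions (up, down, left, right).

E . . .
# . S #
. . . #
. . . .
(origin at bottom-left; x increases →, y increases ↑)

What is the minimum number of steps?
3
(one shortest path: (2, 2) → (1, 2) → (1, 3) → (0, 3))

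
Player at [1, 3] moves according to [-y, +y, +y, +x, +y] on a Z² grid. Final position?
(2, 5)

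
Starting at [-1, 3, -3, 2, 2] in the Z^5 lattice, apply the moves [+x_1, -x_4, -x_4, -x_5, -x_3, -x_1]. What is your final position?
(-1, 3, -4, 0, 1)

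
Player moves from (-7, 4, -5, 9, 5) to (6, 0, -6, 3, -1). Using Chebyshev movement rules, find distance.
13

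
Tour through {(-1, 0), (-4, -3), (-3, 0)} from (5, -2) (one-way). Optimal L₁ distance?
14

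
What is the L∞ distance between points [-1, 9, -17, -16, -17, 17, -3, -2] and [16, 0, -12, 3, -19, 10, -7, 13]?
19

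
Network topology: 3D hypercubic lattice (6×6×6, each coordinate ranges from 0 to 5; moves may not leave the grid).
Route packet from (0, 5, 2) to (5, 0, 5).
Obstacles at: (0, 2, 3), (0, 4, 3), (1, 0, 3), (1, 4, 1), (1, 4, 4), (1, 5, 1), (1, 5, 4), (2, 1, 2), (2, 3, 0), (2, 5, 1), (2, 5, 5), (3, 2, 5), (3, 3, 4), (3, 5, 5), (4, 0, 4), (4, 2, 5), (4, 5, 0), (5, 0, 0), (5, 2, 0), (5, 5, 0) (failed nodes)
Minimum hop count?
13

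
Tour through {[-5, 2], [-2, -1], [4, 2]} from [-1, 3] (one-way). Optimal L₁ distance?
20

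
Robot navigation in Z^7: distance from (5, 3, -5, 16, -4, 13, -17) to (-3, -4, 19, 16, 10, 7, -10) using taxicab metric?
66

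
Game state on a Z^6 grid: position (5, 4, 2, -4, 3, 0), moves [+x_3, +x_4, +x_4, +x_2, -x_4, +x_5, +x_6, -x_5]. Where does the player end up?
(5, 5, 3, -3, 3, 1)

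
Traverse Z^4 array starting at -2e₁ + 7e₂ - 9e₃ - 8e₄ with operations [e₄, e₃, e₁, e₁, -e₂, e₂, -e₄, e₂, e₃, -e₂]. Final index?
(0, 7, -7, -8)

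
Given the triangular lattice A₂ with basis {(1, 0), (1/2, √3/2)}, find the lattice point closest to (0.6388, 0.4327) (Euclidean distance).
(0.5, 0.866)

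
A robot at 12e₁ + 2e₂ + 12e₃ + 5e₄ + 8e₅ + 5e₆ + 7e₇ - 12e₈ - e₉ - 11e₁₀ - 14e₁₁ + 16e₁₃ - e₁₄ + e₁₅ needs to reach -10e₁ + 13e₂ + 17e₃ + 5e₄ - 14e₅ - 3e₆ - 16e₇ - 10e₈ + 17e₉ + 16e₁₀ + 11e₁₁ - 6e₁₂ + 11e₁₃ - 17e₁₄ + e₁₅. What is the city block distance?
190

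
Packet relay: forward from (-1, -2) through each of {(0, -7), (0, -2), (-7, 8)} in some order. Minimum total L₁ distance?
28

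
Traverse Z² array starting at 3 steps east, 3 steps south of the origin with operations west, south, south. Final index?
(2, -5)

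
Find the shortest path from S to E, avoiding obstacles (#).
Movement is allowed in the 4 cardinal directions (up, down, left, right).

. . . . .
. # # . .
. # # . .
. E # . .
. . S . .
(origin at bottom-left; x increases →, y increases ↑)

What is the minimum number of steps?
2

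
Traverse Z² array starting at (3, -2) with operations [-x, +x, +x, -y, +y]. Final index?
(4, -2)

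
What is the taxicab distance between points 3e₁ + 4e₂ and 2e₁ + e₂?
4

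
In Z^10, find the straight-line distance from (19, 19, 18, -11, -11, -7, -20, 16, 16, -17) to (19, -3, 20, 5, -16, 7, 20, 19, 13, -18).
50.8331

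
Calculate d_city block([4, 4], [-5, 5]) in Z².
10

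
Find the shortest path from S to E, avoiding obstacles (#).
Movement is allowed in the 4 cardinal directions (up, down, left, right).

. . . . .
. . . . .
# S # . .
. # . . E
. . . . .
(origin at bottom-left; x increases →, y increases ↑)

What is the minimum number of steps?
6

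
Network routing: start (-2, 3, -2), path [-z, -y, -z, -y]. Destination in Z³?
(-2, 1, -4)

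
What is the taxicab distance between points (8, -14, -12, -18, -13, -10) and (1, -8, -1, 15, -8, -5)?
67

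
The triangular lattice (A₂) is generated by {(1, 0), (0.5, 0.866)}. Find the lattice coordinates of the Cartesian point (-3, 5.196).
-6b₁ + 6b₂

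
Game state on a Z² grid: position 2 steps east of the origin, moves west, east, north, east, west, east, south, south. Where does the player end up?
(3, -1)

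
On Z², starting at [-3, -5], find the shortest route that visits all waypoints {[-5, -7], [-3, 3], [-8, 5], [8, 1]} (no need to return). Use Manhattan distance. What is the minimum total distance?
39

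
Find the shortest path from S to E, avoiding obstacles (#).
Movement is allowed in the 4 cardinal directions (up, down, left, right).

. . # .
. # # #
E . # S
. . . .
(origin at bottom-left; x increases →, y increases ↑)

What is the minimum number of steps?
5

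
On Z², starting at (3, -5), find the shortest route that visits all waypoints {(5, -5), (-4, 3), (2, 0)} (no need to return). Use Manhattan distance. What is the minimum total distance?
19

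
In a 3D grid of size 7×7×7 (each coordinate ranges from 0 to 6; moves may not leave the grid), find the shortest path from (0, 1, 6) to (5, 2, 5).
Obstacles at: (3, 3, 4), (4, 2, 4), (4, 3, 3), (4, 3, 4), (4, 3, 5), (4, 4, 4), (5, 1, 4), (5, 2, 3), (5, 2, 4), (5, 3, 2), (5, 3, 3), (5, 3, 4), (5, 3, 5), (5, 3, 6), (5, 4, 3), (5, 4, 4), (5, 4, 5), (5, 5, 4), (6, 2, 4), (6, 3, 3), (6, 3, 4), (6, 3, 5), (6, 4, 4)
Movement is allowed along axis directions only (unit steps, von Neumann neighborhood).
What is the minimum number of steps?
7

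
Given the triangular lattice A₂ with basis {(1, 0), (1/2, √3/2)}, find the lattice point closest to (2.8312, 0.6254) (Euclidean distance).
(2.5, 0.866)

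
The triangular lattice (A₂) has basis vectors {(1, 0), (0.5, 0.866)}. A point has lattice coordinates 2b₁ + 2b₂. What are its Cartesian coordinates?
(3, 1.732)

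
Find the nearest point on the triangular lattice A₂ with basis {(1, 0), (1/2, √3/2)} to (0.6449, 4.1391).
(0.5, 4.33)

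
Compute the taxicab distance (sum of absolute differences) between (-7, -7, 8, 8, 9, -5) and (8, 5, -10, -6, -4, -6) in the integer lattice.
73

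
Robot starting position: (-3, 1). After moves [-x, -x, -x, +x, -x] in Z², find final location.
(-6, 1)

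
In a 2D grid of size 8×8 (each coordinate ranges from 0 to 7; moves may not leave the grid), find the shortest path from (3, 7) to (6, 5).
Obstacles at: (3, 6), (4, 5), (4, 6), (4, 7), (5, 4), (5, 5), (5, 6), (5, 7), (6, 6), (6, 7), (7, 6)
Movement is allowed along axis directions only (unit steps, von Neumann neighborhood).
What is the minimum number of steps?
11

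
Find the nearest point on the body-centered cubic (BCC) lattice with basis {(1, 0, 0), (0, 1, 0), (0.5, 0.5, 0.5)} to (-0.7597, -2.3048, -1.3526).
(-0.5, -2.5, -1.5)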